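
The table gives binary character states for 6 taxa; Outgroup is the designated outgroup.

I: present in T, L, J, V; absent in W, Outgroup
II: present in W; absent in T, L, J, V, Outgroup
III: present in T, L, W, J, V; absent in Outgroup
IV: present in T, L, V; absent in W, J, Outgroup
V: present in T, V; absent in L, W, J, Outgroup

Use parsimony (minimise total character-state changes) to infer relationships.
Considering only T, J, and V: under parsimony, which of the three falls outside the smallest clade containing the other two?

J

The outgroup has state 'absent' for every character, so 'present' is the derived state throughout.
I (derived state 'present') is shared by J, L, T, and V — a synapomorphy uniting that clade.
II: derived state 'present' in W only — an autapomorphy, so it tells us nothing about relationships among taxa.
All ingroup taxa share the derived state 'present' for III; it defines the ingroup but does not resolve relationships within it.
IV: derived state 'present' in L, T, and V only — synapomorphy for {L, T, V}.
V (derived state 'present') is shared by T and V — a synapomorphy uniting that clade.
Most parsimonious ingroup topology: (W,(((V,T),L),J)).
V and T share a more recent common ancestor with each other than either does with J, so J is the least closely related of the three.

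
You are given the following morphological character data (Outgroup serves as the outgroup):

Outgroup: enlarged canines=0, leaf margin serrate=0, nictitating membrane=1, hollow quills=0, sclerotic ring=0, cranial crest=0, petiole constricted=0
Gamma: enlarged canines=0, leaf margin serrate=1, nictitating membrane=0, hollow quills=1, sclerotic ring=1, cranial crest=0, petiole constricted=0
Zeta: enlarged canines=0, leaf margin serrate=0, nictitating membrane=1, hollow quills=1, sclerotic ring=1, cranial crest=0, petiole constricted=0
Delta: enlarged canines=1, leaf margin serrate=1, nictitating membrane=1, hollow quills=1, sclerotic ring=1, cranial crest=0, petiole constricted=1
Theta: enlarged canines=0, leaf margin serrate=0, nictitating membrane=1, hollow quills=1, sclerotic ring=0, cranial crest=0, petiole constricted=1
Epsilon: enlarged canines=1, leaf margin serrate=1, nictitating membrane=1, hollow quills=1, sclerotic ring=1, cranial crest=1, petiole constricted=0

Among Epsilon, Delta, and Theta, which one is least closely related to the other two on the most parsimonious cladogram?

Character polarity is set by the outgroup: the derived state is whichever differs from the outgroup's state, so for nictitating membrane the derived state is '0', and for the remaining characters it is '1'.
Only Delta and Epsilon show the derived state '1' for enlarged canines, supporting them as a clade.
leaf margin serrate (derived state '1') is shared by Delta, Epsilon, and Gamma — a synapomorphy uniting that clade.
nictitating membrane: derived state '0' in Gamma only — an autapomorphy, so it tells us nothing about relationships among taxa.
All ingroup taxa share the derived state '1' for hollow quills; it defines the ingroup but does not resolve relationships within it.
sclerotic ring: derived state '1' in Delta, Epsilon, Gamma, and Zeta only — synapomorphy for {Delta, Epsilon, Gamma, Zeta}.
cranial crest (derived state '1') is unique to Epsilon (autapomorphy; uninformative for grouping).
petiole constricted groups Delta and Theta, which is incompatible with the clades supported by the remaining characters; treating it as convergent (homoplasy) costs fewer steps than any alternative tree.
Most parsimonious ingroup topology: (((Gamma,(Delta,Epsilon)),Zeta),Theta).
Epsilon and Delta share a more recent common ancestor with each other than either does with Theta, so Theta is the least closely related of the three.

Theta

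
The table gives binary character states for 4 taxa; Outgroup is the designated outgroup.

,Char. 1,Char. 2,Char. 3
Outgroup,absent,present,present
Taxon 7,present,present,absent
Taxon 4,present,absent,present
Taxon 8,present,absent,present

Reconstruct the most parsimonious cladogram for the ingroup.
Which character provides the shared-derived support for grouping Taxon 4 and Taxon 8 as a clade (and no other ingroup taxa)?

Char. 2

Character polarity is set by the outgroup: the derived state is whichever differs from the outgroup's state, so for Char. 2, Char. 3 the derived state is 'absent', and for the remaining characters it is 'present'.
All ingroup taxa share the derived state 'present' for Char. 1; it defines the ingroup but does not resolve relationships within it.
Char. 2 (derived state 'absent') is shared by Taxon 4 and Taxon 8 — a synapomorphy uniting that clade.
Char. 3: derived state 'absent' in Taxon 7 only — an autapomorphy, so it tells us nothing about relationships among taxa.
Most parsimonious ingroup topology: (Taxon 7,(Taxon 4,Taxon 8)).
The clade {Taxon 4, Taxon 8} is supported by Char. 2: its derived state 'absent' occurs in exactly those taxa and in no other taxon (including the outgroup).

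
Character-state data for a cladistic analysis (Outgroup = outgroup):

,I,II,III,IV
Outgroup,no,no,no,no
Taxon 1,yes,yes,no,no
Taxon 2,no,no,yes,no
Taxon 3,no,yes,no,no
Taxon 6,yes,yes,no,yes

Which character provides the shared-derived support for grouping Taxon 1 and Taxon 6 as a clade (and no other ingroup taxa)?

The outgroup has state 'no' for every character, so 'yes' is the derived state throughout.
I (derived state 'yes') is shared by Taxon 1 and Taxon 6 — a synapomorphy uniting that clade.
II: derived state 'yes' in Taxon 1, Taxon 3, and Taxon 6 only — synapomorphy for {Taxon 1, Taxon 3, Taxon 6}.
III: derived state 'yes' in Taxon 2 only — an autapomorphy, so it tells us nothing about relationships among taxa.
IV (derived state 'yes') is unique to Taxon 6 (autapomorphy; uninformative for grouping).
Most parsimonious ingroup topology: (((Taxon 1,Taxon 6),Taxon 3),Taxon 2).
The clade {Taxon 1, Taxon 6} is supported by I: its derived state 'yes' occurs in exactly those taxa and in no other taxon (including the outgroup).

I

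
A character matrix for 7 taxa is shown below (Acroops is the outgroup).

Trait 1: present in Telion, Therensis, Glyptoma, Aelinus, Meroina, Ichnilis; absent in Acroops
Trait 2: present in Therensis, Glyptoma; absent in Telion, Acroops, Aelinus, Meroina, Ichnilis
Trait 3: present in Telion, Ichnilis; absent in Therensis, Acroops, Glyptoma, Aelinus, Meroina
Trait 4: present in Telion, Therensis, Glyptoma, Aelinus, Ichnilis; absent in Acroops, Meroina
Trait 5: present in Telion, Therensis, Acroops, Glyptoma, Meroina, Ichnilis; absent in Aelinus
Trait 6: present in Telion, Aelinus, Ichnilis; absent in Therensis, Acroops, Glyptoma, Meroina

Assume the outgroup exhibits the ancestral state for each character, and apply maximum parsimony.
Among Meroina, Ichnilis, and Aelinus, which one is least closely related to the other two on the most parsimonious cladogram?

Character polarity is set by the outgroup: the derived state is whichever differs from the outgroup's state, so for Trait 5 the derived state is 'absent', and for the remaining characters it is 'present'.
All ingroup taxa share the derived state 'present' for Trait 1; it defines the ingroup but does not resolve relationships within it.
Only Glyptoma and Therensis show the derived state 'present' for Trait 2, supporting them as a clade.
Trait 3: derived state 'present' in Ichnilis and Telion only — synapomorphy for {Ichnilis, Telion}.
Trait 4: derived state 'present' in Aelinus, Glyptoma, Ichnilis, Telion, and Therensis only — synapomorphy for {Aelinus, Glyptoma, Ichnilis, Telion, Therensis}.
Trait 5: derived state 'absent' in Aelinus only — an autapomorphy, so it tells us nothing about relationships among taxa.
Trait 6: derived state 'present' in Aelinus, Ichnilis, and Telion only — synapomorphy for {Aelinus, Ichnilis, Telion}.
Most parsimonious ingroup topology: (((Glyptoma,Therensis),(Aelinus,(Ichnilis,Telion))),Meroina).
Aelinus and Ichnilis share a more recent common ancestor with each other than either does with Meroina, so Meroina is the least closely related of the three.

Meroina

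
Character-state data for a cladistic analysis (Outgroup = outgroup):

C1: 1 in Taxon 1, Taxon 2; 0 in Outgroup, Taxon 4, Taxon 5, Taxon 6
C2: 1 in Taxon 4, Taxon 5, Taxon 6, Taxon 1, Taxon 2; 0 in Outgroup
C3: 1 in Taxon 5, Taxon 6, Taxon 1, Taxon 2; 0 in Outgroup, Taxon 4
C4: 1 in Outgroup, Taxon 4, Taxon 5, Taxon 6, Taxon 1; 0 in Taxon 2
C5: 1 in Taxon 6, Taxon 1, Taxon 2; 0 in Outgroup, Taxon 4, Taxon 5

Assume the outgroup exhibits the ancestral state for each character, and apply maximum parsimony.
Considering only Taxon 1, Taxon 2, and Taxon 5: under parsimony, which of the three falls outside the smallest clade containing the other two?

Taxon 5

Character polarity is set by the outgroup: the derived state is whichever differs from the outgroup's state, so for C4 the derived state is '0', and for the remaining characters it is '1'.
C1: derived state '1' in Taxon 1 and Taxon 2 only — synapomorphy for {Taxon 1, Taxon 2}.
C2 (derived state '1') is shared by all ingroup taxa — unites the whole ingroup.
Only Taxon 1, Taxon 2, Taxon 5, and Taxon 6 show the derived state '1' for C3, supporting them as a clade.
C4 (derived state '0') is unique to Taxon 2 (autapomorphy; uninformative for grouping).
C5: derived state '1' in Taxon 1, Taxon 2, and Taxon 6 only — synapomorphy for {Taxon 1, Taxon 2, Taxon 6}.
Most parsimonious ingroup topology: (Taxon 4,(Taxon 5,(Taxon 6,(Taxon 1,Taxon 2)))).
Taxon 2 and Taxon 1 share a more recent common ancestor with each other than either does with Taxon 5, so Taxon 5 is the least closely related of the three.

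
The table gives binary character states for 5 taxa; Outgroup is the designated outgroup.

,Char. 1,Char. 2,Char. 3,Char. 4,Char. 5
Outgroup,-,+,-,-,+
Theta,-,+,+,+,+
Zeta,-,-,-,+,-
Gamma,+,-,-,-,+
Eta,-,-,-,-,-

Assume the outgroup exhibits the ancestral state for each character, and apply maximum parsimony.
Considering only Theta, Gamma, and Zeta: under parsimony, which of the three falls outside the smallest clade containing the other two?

Character polarity is set by the outgroup: the derived state is whichever differs from the outgroup's state, so for Char. 2, Char. 5 the derived state is '-', and for the remaining characters it is '+'.
Char. 1: derived state '+' in Gamma only — an autapomorphy, so it tells us nothing about relationships among taxa.
Char. 2: derived state '-' in Eta, Gamma, and Zeta only — synapomorphy for {Eta, Gamma, Zeta}.
Char. 3: derived state '+' in Theta only — an autapomorphy, so it tells us nothing about relationships among taxa.
Char. 4 groups Theta and Zeta, which is incompatible with the clades supported by the remaining characters; treating it as convergent (homoplasy) costs fewer steps than any alternative tree.
Char. 5: derived state '-' in Eta and Zeta only — synapomorphy for {Eta, Zeta}.
Most parsimonious ingroup topology: (Theta,((Zeta,Eta),Gamma)).
Gamma and Zeta share a more recent common ancestor with each other than either does with Theta, so Theta is the least closely related of the three.

Theta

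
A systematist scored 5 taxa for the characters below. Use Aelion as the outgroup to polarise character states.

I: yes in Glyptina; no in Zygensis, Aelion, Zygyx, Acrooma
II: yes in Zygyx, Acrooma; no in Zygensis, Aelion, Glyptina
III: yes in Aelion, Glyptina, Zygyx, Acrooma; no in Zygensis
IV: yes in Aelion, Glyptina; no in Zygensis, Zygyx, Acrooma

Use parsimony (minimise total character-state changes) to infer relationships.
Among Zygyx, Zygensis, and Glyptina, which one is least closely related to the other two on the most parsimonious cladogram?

Character polarity is set by the outgroup: the derived state is whichever differs from the outgroup's state, so for III, IV the derived state is 'no', and for the remaining characters it is 'yes'.
I (derived state 'yes') is unique to Glyptina (autapomorphy; uninformative for grouping).
Only Acrooma and Zygyx show the derived state 'yes' for II, supporting them as a clade.
III (derived state 'no') is unique to Zygensis (autapomorphy; uninformative for grouping).
Only Acrooma, Zygensis, and Zygyx show the derived state 'no' for IV, supporting them as a clade.
Most parsimonious ingroup topology: (((Zygyx,Acrooma),Zygensis),Glyptina).
Zygensis and Zygyx share a more recent common ancestor with each other than either does with Glyptina, so Glyptina is the least closely related of the three.

Glyptina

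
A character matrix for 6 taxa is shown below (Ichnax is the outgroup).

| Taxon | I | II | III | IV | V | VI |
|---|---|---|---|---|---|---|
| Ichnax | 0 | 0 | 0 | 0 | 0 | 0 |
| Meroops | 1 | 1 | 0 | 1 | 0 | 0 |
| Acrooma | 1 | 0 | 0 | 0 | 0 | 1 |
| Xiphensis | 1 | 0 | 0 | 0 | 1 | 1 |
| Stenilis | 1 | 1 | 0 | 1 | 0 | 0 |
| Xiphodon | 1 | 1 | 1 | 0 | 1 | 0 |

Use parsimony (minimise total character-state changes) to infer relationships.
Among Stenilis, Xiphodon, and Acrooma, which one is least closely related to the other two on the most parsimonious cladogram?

The outgroup has state '0' for every character, so '1' is the derived state throughout.
I (derived state '1') is shared by all ingroup taxa — unites the whole ingroup.
Only Meroops, Stenilis, and Xiphodon show the derived state '1' for II, supporting them as a clade.
III (derived state '1') is unique to Xiphodon (autapomorphy; uninformative for grouping).
IV (derived state '1') is shared by Meroops and Stenilis — a synapomorphy uniting that clade.
V (state '1') occurs in Xiphensis and Xiphodon but conflicts with the nesting implied by the other characters — most parsimoniously interpreted as homoplasy.
VI: derived state '1' in Acrooma and Xiphensis only — synapomorphy for {Acrooma, Xiphensis}.
Most parsimonious ingroup topology: (((Meroops,Stenilis),Xiphodon),(Acrooma,Xiphensis)).
Xiphodon and Stenilis share a more recent common ancestor with each other than either does with Acrooma, so Acrooma is the least closely related of the three.

Acrooma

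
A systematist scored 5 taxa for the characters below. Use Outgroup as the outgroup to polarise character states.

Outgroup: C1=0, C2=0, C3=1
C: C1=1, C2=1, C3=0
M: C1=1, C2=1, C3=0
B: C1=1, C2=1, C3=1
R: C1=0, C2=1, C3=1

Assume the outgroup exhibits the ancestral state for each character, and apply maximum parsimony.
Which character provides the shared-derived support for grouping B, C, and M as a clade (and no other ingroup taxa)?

C1

Character polarity is set by the outgroup: the derived state is whichever differs from the outgroup's state, so for C3 the derived state is '0', and for the remaining characters it is '1'.
C1 (derived state '1') is shared by B, C, and M — a synapomorphy uniting that clade.
All ingroup taxa share the derived state '1' for C2; it defines the ingroup but does not resolve relationships within it.
C3: derived state '0' in C and M only — synapomorphy for {C, M}.
Most parsimonious ingroup topology: (((C,M),B),R).
The clade {B, C, M} is supported by C1: its derived state '1' occurs in exactly those taxa and in no other taxon (including the outgroup).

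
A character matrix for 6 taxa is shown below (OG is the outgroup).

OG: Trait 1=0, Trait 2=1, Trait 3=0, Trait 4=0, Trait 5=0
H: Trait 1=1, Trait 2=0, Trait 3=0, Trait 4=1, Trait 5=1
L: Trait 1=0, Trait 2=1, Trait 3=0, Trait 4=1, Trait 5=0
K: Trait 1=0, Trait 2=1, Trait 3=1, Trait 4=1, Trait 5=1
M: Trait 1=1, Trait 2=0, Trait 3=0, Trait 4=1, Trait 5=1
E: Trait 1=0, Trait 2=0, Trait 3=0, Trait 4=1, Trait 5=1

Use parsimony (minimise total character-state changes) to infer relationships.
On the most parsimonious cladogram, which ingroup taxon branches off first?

Character polarity is set by the outgroup: the derived state is whichever differs from the outgroup's state, so for Trait 2 the derived state is '0', and for the remaining characters it is '1'.
Trait 1 (derived state '1') is shared by H and M — a synapomorphy uniting that clade.
Trait 2 (derived state '0') is shared by E, H, and M — a synapomorphy uniting that clade.
Trait 3: derived state '1' in K only — an autapomorphy, so it tells us nothing about relationships among taxa.
Trait 4 (derived state '1') is shared by all ingroup taxa — unites the whole ingroup.
Trait 5: derived state '1' in E, H, K, and M only — synapomorphy for {E, H, K, M}.
Most parsimonious ingroup topology: ((((H,M),E),K),L).
L is sister to the clade containing all other ingroup taxa, so it is the earliest-diverging (most basal) ingroup lineage.

L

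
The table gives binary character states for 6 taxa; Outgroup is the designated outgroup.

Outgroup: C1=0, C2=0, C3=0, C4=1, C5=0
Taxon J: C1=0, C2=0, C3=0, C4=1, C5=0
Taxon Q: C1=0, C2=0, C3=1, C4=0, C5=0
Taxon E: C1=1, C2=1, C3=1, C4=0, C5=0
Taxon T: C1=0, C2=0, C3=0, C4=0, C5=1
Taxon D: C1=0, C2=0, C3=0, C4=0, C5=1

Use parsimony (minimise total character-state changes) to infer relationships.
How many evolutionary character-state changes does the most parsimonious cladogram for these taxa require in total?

5

Character polarity is set by the outgroup: the derived state is whichever differs from the outgroup's state, so for C4 the derived state is '0', and for the remaining characters it is '1'.
C1 (derived state '1') is unique to Taxon E (autapomorphy; uninformative for grouping).
C2 (derived state '1') is unique to Taxon E (autapomorphy; uninformative for grouping).
C3: derived state '1' in Taxon E and Taxon Q only — synapomorphy for {Taxon E, Taxon Q}.
C4: derived state '0' in Taxon D, Taxon E, Taxon Q, and Taxon T only — synapomorphy for {Taxon D, Taxon E, Taxon Q, Taxon T}.
Only Taxon D and Taxon T show the derived state '1' for C5, supporting them as a clade.
Most parsimonious ingroup topology: (Taxon J,((Taxon Q,Taxon E),(Taxon T,Taxon D))).
Changes per character on this tree: C1: 1; C2: 1; C3: 1; C4: 1; C5: 1.
Total = 5.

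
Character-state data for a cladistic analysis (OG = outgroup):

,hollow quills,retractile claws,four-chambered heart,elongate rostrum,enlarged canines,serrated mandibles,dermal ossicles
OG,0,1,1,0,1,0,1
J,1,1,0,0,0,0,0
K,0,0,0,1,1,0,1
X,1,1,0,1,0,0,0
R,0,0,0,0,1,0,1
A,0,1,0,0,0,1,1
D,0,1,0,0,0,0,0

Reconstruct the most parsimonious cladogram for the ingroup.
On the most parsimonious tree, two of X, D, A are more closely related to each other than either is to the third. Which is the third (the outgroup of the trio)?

Character polarity is set by the outgroup: the derived state is whichever differs from the outgroup's state, so for retractile claws, four-chambered heart, enlarged canines, dermal ossicles the derived state is '0', and for the remaining characters it is '1'.
Only J and X show the derived state '1' for hollow quills, supporting them as a clade.
Only K and R show the derived state '0' for retractile claws, supporting them as a clade.
four-chambered heart (derived state '0') is shared by all ingroup taxa — unites the whole ingroup.
elongate rostrum (state '1') occurs in K and X but conflicts with the nesting implied by the other characters — most parsimoniously interpreted as homoplasy.
enlarged canines (derived state '0') is shared by A, D, J, and X — a synapomorphy uniting that clade.
serrated mandibles (derived state '1') is unique to A (autapomorphy; uninformative for grouping).
Only D, J, and X show the derived state '0' for dermal ossicles, supporting them as a clade.
Most parsimonious ingroup topology: ((((J,X),D),A),(K,R)).
X and D share a more recent common ancestor with each other than either does with A, so A is the least closely related of the three.

A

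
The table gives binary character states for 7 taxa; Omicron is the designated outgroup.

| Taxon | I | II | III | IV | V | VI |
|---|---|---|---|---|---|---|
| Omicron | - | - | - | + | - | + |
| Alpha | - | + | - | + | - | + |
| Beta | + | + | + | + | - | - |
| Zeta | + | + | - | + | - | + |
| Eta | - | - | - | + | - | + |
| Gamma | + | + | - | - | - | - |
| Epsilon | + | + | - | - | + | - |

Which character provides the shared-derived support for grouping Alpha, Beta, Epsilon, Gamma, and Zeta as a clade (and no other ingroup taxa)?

Character polarity is set by the outgroup: the derived state is whichever differs from the outgroup's state, so for IV, VI the derived state is '-', and for the remaining characters it is '+'.
I (derived state '+') is shared by Beta, Epsilon, Gamma, and Zeta — a synapomorphy uniting that clade.
II: derived state '+' in Alpha, Beta, Epsilon, Gamma, and Zeta only — synapomorphy for {Alpha, Beta, Epsilon, Gamma, Zeta}.
III: derived state '+' in Beta only — an autapomorphy, so it tells us nothing about relationships among taxa.
IV: derived state '-' in Epsilon and Gamma only — synapomorphy for {Epsilon, Gamma}.
V (derived state '+') is unique to Epsilon (autapomorphy; uninformative for grouping).
VI (derived state '-') is shared by Beta, Epsilon, and Gamma — a synapomorphy uniting that clade.
Most parsimonious ingroup topology: ((Alpha,((Beta,(Gamma,Epsilon)),Zeta)),Eta).
The clade {Alpha, Beta, Epsilon, Gamma, Zeta} is supported by II: its derived state '+' occurs in exactly those taxa and in no other taxon (including the outgroup).

II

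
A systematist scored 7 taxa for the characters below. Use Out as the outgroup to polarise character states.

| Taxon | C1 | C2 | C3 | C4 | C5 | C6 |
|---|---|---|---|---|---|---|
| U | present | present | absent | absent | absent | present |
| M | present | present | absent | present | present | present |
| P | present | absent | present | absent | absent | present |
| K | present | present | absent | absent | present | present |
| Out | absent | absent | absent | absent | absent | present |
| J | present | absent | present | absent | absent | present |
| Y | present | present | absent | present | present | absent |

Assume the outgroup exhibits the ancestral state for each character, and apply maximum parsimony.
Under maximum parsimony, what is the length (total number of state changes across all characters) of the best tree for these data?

6

Character polarity is set by the outgroup: the derived state is whichever differs from the outgroup's state, so for C6 the derived state is 'absent', and for the remaining characters it is 'present'.
C1 (derived state 'present') is shared by all ingroup taxa — unites the whole ingroup.
C2: derived state 'present' in K, M, U, and Y only — synapomorphy for {K, M, U, Y}.
Only J and P show the derived state 'present' for C3, supporting them as a clade.
C4: derived state 'present' in M and Y only — synapomorphy for {M, Y}.
Only K, M, and Y show the derived state 'present' for C5, supporting them as a clade.
C6 (derived state 'absent') is unique to Y (autapomorphy; uninformative for grouping).
Most parsimonious ingroup topology: (((K,(M,Y)),U),(P,J)).
Changes per character on this tree: C1: 1; C2: 1; C3: 1; C4: 1; C5: 1; C6: 1.
Total = 6.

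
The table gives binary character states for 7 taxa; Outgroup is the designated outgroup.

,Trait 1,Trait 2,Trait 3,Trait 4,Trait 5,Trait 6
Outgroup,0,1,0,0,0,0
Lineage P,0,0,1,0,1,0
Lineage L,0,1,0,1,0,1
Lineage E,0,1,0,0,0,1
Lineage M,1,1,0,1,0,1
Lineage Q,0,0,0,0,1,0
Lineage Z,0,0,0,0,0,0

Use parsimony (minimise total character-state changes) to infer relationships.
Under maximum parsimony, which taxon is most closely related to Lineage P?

Character polarity is set by the outgroup: the derived state is whichever differs from the outgroup's state, so for Trait 2 the derived state is '0', and for the remaining characters it is '1'.
Trait 1: derived state '1' in Lineage M only — an autapomorphy, so it tells us nothing about relationships among taxa.
Trait 2 (derived state '0') is shared by Lineage P, Lineage Q, and Lineage Z — a synapomorphy uniting that clade.
Trait 3 (derived state '1') is unique to Lineage P (autapomorphy; uninformative for grouping).
Only Lineage L and Lineage M show the derived state '1' for Trait 4, supporting them as a clade.
Only Lineage P and Lineage Q show the derived state '1' for Trait 5, supporting them as a clade.
Only Lineage E, Lineage L, and Lineage M show the derived state '1' for Trait 6, supporting them as a clade.
Most parsimonious ingroup topology: (((Lineage P,Lineage Q),Lineage Z),((Lineage L,Lineage M),Lineage E)).
Lineage P and Lineage Q form a cherry on this tree, so they are sister taxa.

Lineage Q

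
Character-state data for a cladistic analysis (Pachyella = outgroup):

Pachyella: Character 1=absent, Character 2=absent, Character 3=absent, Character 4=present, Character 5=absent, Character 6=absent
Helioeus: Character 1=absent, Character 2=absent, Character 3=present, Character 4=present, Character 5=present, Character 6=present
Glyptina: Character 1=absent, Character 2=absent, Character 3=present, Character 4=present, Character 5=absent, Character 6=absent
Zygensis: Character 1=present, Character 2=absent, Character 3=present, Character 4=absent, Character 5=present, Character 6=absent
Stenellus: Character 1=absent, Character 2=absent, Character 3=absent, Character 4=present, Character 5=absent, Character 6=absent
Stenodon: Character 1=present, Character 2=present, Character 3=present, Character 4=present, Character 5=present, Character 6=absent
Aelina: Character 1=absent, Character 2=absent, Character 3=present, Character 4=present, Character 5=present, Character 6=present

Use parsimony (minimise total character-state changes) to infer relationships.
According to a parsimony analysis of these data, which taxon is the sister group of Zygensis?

Character polarity is set by the outgroup: the derived state is whichever differs from the outgroup's state, so for Character 4 the derived state is 'absent', and for the remaining characters it is 'present'.
Character 1 (derived state 'present') is shared by Stenodon and Zygensis — a synapomorphy uniting that clade.
Character 2: derived state 'present' in Stenodon only — an autapomorphy, so it tells us nothing about relationships among taxa.
Character 3 (derived state 'present') is shared by Aelina, Glyptina, Helioeus, Stenodon, and Zygensis — a synapomorphy uniting that clade.
Character 4 (derived state 'absent') is unique to Zygensis (autapomorphy; uninformative for grouping).
Only Aelina, Helioeus, Stenodon, and Zygensis show the derived state 'present' for Character 5, supporting them as a clade.
Only Aelina and Helioeus show the derived state 'present' for Character 6, supporting them as a clade.
Most parsimonious ingroup topology: ((((Stenodon,Zygensis),(Helioeus,Aelina)),Glyptina),Stenellus).
Zygensis and Stenodon form a cherry on this tree, so they are sister taxa.

Stenodon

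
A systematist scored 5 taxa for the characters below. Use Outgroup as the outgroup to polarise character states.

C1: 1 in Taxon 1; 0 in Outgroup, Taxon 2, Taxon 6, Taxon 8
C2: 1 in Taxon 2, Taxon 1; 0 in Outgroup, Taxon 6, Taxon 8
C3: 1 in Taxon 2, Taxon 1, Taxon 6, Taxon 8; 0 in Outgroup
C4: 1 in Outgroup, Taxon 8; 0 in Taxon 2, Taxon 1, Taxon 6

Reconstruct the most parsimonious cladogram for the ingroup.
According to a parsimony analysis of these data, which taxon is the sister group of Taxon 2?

Character polarity is set by the outgroup: the derived state is whichever differs from the outgroup's state, so for C4 the derived state is '0', and for the remaining characters it is '1'.
C1: derived state '1' in Taxon 1 only — an autapomorphy, so it tells us nothing about relationships among taxa.
C2 (derived state '1') is shared by Taxon 1 and Taxon 2 — a synapomorphy uniting that clade.
C3 (derived state '1') is shared by all ingroup taxa — unites the whole ingroup.
Only Taxon 1, Taxon 2, and Taxon 6 show the derived state '0' for C4, supporting them as a clade.
Most parsimonious ingroup topology: (((Taxon 2,Taxon 1),Taxon 6),Taxon 8).
Taxon 2 and Taxon 1 form a cherry on this tree, so they are sister taxa.

Taxon 1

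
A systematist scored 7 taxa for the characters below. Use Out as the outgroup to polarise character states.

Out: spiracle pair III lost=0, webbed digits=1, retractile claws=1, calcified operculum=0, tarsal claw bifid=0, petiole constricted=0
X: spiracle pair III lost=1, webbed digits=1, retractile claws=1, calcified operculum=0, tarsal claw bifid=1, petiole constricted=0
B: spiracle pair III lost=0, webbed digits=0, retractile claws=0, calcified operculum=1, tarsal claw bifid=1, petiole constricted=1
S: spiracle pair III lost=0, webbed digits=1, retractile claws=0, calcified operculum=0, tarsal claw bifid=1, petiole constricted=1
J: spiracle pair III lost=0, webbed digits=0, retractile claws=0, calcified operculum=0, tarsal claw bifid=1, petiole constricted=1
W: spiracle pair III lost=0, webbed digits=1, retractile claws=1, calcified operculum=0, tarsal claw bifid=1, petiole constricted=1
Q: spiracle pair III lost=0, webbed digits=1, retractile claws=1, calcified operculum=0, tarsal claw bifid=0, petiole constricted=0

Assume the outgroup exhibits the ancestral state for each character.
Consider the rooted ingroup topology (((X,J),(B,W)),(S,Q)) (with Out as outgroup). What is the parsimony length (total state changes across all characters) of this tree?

12

Map each character onto (((X,J),(B,W)),(S,Q)) (rooted by Out) and count the minimum state changes it requires (Fitch parsimony):
spiracle pair III lost: 1; webbed digits: 2; retractile claws: 3; calcified operculum: 1; tarsal claw bifid: 2; petiole constricted: 3.
Total tree length = 12.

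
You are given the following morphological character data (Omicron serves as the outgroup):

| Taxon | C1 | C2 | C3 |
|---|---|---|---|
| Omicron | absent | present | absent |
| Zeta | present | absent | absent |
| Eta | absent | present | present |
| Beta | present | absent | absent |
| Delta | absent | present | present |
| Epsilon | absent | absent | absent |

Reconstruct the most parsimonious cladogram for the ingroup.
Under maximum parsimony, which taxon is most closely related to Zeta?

Character polarity is set by the outgroup: the derived state is whichever differs from the outgroup's state, so for C2 the derived state is 'absent', and for the remaining characters it is 'present'.
C1 (derived state 'present') is shared by Beta and Zeta — a synapomorphy uniting that clade.
C2: derived state 'absent' in Beta, Epsilon, and Zeta only — synapomorphy for {Beta, Epsilon, Zeta}.
C3 (derived state 'present') is shared by Delta and Eta — a synapomorphy uniting that clade.
Most parsimonious ingroup topology: (((Zeta,Beta),Epsilon),(Eta,Delta)).
Zeta and Beta form a cherry on this tree, so they are sister taxa.

Beta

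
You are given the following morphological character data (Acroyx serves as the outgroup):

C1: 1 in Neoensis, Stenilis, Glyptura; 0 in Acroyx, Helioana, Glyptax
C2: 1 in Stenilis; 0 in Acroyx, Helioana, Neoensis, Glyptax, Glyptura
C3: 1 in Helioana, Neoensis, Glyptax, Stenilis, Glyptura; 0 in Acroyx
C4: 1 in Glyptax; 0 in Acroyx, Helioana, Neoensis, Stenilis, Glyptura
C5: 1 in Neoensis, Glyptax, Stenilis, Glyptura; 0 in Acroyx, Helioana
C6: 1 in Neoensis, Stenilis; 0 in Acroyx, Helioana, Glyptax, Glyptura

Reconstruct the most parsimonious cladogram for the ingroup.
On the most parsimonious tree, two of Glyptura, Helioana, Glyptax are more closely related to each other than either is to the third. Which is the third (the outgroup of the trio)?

The outgroup has state '0' for every character, so '1' is the derived state throughout.
C1 (derived state '1') is shared by Glyptura, Neoensis, and Stenilis — a synapomorphy uniting that clade.
C2 (derived state '1') is unique to Stenilis (autapomorphy; uninformative for grouping).
C3 (derived state '1') is shared by all ingroup taxa — unites the whole ingroup.
C4: derived state '1' in Glyptax only — an autapomorphy, so it tells us nothing about relationships among taxa.
C5 (derived state '1') is shared by Glyptax, Glyptura, Neoensis, and Stenilis — a synapomorphy uniting that clade.
Only Neoensis and Stenilis show the derived state '1' for C6, supporting them as a clade.
Most parsimonious ingroup topology: (((Glyptura,(Neoensis,Stenilis)),Glyptax),Helioana).
Glyptax and Glyptura share a more recent common ancestor with each other than either does with Helioana, so Helioana is the least closely related of the three.

Helioana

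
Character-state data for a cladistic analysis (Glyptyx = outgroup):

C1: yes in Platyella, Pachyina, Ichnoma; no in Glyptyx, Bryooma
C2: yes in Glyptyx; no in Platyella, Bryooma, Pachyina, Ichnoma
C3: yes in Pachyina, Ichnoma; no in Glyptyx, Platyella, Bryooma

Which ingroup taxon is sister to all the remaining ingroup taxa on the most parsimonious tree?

Character polarity is set by the outgroup: the derived state is whichever differs from the outgroup's state, so for C2 the derived state is 'no', and for the remaining characters it is 'yes'.
C1 (derived state 'yes') is shared by Ichnoma, Pachyina, and Platyella — a synapomorphy uniting that clade.
All ingroup taxa share the derived state 'no' for C2; it defines the ingroup but does not resolve relationships within it.
C3 (derived state 'yes') is shared by Ichnoma and Pachyina — a synapomorphy uniting that clade.
Most parsimonious ingroup topology: ((Platyella,(Pachyina,Ichnoma)),Bryooma).
Bryooma is sister to the clade containing all other ingroup taxa, so it is the earliest-diverging (most basal) ingroup lineage.

Bryooma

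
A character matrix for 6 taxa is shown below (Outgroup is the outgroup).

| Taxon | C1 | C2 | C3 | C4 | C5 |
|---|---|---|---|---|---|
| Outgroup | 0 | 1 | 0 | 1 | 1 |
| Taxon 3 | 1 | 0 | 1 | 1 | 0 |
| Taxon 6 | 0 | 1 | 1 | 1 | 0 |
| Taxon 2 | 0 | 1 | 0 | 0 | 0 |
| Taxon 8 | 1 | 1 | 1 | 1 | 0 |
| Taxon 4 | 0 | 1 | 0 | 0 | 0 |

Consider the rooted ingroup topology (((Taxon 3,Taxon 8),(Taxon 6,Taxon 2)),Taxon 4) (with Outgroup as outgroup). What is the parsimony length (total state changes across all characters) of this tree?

7

Map each character onto (((Taxon 3,Taxon 8),(Taxon 6,Taxon 2)),Taxon 4) (rooted by Outgroup) and count the minimum state changes it requires (Fitch parsimony):
C1: 1; C2: 1; C3: 2; C4: 2; C5: 1.
Total tree length = 7.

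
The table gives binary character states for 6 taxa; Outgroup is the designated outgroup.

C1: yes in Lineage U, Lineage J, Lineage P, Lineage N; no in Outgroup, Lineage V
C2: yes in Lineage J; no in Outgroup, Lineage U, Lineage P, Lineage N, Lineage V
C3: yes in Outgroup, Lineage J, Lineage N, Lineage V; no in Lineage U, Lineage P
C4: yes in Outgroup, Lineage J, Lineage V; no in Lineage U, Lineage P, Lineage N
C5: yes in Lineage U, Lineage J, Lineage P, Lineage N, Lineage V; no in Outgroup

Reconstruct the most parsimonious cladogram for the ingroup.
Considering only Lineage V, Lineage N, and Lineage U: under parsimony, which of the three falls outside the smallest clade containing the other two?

Character polarity is set by the outgroup: the derived state is whichever differs from the outgroup's state, so for C3, C4 the derived state is 'no', and for the remaining characters it is 'yes'.
C1 (derived state 'yes') is shared by Lineage J, Lineage N, Lineage P, and Lineage U — a synapomorphy uniting that clade.
C2 (derived state 'yes') is unique to Lineage J (autapomorphy; uninformative for grouping).
C3 (derived state 'no') is shared by Lineage P and Lineage U — a synapomorphy uniting that clade.
Only Lineage N, Lineage P, and Lineage U show the derived state 'no' for C4, supporting them as a clade.
C5 (derived state 'yes') is shared by all ingroup taxa — unites the whole ingroup.
Most parsimonious ingroup topology: ((((Lineage U,Lineage P),Lineage N),Lineage J),Lineage V).
Lineage N and Lineage U share a more recent common ancestor with each other than either does with Lineage V, so Lineage V is the least closely related of the three.

Lineage V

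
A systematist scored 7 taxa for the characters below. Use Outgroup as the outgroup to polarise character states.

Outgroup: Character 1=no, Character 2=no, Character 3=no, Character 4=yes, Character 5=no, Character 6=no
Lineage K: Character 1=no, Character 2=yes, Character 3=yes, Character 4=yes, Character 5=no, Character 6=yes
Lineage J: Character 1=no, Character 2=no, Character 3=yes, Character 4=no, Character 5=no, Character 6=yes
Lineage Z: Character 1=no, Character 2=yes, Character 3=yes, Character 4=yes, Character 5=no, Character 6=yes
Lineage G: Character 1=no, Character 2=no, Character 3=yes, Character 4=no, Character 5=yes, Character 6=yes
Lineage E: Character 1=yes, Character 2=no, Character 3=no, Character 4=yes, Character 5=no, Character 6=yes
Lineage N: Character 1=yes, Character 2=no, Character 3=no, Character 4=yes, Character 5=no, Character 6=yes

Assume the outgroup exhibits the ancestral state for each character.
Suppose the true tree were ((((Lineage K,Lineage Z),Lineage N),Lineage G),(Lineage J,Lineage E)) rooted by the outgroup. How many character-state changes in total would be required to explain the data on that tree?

10

Map each character onto ((((Lineage K,Lineage Z),Lineage N),Lineage G),(Lineage J,Lineage E)) (rooted by Outgroup) and count the minimum state changes it requires (Fitch parsimony):
Character 1: 2; Character 2: 1; Character 3: 3; Character 4: 2; Character 5: 1; Character 6: 1.
Total tree length = 10.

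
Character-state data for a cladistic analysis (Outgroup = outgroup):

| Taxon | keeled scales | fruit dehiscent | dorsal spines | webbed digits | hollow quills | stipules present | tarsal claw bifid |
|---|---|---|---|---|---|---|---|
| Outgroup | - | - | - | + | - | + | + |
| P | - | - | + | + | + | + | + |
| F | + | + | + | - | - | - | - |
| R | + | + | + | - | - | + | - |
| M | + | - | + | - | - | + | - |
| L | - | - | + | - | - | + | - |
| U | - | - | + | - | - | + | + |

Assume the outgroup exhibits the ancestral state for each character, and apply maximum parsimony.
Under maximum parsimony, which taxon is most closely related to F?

R

Character polarity is set by the outgroup: the derived state is whichever differs from the outgroup's state, so for webbed digits, stipules present, tarsal claw bifid the derived state is '-', and for the remaining characters it is '+'.
Only F, M, and R show the derived state '+' for keeled scales, supporting them as a clade.
fruit dehiscent (derived state '+') is shared by F and R — a synapomorphy uniting that clade.
All ingroup taxa share the derived state '+' for dorsal spines; it defines the ingroup but does not resolve relationships within it.
webbed digits (derived state '-') is shared by F, L, M, R, and U — a synapomorphy uniting that clade.
hollow quills: derived state '+' in P only — an autapomorphy, so it tells us nothing about relationships among taxa.
stipules present (derived state '-') is unique to F (autapomorphy; uninformative for grouping).
Only F, L, M, and R show the derived state '-' for tarsal claw bifid, supporting them as a clade.
Most parsimonious ingroup topology: (P,((((F,R),M),L),U)).
F and R form a cherry on this tree, so they are sister taxa.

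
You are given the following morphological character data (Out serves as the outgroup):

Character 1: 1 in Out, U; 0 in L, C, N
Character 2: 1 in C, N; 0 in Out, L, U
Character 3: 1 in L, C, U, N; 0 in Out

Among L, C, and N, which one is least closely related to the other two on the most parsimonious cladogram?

Character polarity is set by the outgroup: the derived state is whichever differs from the outgroup's state, so for Character 1 the derived state is '0', and for the remaining characters it is '1'.
Only C, L, and N show the derived state '0' for Character 1, supporting them as a clade.
Character 2: derived state '1' in C and N only — synapomorphy for {C, N}.
All ingroup taxa share the derived state '1' for Character 3; it defines the ingroup but does not resolve relationships within it.
Most parsimonious ingroup topology: ((L,(C,N)),U).
N and C share a more recent common ancestor with each other than either does with L, so L is the least closely related of the three.

L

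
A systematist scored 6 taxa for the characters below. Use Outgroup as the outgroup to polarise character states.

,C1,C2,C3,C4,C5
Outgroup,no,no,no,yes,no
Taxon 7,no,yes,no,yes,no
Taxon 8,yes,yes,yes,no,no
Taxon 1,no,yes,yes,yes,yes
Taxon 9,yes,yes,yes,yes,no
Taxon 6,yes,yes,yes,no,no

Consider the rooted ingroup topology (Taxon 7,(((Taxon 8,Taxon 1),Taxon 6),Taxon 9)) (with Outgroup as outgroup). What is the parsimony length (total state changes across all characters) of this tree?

Map each character onto (Taxon 7,(((Taxon 8,Taxon 1),Taxon 6),Taxon 9)) (rooted by Outgroup) and count the minimum state changes it requires (Fitch parsimony):
C1: 2; C2: 1; C3: 1; C4: 2; C5: 1.
Total tree length = 7.

7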